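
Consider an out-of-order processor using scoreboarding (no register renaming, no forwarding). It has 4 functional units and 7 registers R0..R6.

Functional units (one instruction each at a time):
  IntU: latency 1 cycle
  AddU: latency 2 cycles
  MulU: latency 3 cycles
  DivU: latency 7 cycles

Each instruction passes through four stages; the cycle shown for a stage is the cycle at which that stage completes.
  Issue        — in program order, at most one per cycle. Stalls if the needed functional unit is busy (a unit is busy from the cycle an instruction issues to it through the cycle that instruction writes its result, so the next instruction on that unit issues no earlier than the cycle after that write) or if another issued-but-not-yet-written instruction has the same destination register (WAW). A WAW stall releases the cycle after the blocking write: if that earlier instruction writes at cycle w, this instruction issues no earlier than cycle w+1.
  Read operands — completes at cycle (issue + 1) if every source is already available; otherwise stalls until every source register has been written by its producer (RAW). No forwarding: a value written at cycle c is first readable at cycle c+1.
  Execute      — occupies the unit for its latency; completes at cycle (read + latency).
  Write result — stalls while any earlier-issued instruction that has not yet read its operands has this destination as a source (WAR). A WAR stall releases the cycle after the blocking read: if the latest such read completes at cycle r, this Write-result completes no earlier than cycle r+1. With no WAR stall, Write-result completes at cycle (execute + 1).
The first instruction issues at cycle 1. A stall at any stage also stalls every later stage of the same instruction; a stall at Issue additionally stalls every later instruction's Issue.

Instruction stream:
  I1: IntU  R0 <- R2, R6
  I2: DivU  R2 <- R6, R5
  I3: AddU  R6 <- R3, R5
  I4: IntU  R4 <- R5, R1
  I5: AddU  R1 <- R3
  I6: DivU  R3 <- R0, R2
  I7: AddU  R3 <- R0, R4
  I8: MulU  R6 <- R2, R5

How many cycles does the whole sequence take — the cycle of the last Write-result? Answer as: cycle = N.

cycle = 28

cycle 1: I1→IntU
cycle 2: I1 RO, I2→DivU
cycle 3: I1 EX, I2 RO, I3→AddU
cycle 4: I1 WR R0, I3 RO
cycle 5: I4→IntU
cycle 6: I3 EX, I4 RO
cycle 7: I3 WR R6, I4 EX
cycle 8: I4 WR R4, I5→AddU
cycle 9: I5 RO
cycle 10: I2 EX
cycle 11: I2 WR R2, I5 EX
cycle 12: I5 WR R1, I6→DivU
cycle 13: I6 RO
cycle 20: I6 EX
cycle 21: I6 WR R3
cycle 22: I7→AddU
cycle 23: I7 RO, I8→MulU
cycle 24: I8 RO
cycle 25: I7 EX
cycle 26: I7 WR R3
cycle 27: I8 EX
cycle 28: I8 WR R6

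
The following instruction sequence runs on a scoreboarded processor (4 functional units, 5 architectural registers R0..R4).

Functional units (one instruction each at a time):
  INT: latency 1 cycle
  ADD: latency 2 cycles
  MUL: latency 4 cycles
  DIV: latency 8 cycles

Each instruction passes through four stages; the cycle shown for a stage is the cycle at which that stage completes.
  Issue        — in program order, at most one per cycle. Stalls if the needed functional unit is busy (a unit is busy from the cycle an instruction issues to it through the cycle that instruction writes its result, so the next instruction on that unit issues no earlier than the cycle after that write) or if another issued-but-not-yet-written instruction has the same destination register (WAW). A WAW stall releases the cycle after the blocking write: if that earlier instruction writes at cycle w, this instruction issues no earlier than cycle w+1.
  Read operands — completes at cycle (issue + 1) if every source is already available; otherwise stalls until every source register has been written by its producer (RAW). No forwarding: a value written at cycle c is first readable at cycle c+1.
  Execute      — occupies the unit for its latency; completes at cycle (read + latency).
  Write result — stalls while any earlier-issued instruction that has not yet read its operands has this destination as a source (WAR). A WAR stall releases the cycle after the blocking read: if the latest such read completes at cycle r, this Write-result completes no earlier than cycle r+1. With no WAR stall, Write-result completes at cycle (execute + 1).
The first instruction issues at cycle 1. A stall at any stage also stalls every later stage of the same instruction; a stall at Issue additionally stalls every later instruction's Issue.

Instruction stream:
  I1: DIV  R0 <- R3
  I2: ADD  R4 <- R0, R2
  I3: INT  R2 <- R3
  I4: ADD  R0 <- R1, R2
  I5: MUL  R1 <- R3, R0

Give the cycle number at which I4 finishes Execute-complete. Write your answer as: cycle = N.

c1: I1 issues→DIV
c2: I1 reads · I2 issues→ADD
c3: I3 issues→INT
c4: I3 reads
c5: I3 exec-done
c10: I1 exec-done
c11: I1 writes R0
c12: I2 reads
c13: I3 writes R2
c14: I2 exec-done
c15: I2 writes R4
c16: I4 issues→ADD
c17: I4 reads · I5 issues→MUL
c19: I4 exec-done
c20: I4 writes R0
c21: I5 reads
c25: I5 exec-done
c26: I5 writes R1

cycle = 19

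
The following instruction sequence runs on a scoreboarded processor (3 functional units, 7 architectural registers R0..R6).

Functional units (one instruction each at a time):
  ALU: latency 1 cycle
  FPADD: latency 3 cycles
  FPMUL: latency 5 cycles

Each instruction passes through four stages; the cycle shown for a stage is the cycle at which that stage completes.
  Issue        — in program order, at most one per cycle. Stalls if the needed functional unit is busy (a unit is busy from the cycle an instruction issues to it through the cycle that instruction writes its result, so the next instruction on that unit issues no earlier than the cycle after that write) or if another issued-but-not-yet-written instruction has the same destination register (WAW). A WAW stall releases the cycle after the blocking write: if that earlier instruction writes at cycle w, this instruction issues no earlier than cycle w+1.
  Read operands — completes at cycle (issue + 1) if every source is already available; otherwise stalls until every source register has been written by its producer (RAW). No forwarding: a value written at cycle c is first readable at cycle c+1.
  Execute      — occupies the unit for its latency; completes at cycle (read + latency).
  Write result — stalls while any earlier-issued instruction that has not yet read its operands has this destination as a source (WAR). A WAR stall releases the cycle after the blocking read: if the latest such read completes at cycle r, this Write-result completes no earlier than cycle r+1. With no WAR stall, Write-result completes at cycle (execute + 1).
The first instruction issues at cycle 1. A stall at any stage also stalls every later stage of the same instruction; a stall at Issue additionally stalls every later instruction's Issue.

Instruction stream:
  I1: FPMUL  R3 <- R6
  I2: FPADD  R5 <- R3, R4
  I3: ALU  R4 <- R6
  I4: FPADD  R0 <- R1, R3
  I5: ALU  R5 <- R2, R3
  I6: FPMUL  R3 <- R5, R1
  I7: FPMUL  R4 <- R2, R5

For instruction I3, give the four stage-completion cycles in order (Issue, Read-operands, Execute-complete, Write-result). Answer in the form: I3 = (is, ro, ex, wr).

[I1] 1/2/7/8
[I2] 2/9/12/13  (RAW R3: wait I1 write@8)
[I3] 3/4/5/10  (WAR R4: wait I2 read@9)
[I4] 14/15/18/19  (struct: FPADD busy until I2 writes@13)
[I5] 15/16/17/18
[I6] 16/19/24/25  (RAW R5: wait I5 write@18)
[I7] 26/27/32/33  (struct: FPMUL busy until I6 writes@25)

I3 = (3, 4, 5, 10)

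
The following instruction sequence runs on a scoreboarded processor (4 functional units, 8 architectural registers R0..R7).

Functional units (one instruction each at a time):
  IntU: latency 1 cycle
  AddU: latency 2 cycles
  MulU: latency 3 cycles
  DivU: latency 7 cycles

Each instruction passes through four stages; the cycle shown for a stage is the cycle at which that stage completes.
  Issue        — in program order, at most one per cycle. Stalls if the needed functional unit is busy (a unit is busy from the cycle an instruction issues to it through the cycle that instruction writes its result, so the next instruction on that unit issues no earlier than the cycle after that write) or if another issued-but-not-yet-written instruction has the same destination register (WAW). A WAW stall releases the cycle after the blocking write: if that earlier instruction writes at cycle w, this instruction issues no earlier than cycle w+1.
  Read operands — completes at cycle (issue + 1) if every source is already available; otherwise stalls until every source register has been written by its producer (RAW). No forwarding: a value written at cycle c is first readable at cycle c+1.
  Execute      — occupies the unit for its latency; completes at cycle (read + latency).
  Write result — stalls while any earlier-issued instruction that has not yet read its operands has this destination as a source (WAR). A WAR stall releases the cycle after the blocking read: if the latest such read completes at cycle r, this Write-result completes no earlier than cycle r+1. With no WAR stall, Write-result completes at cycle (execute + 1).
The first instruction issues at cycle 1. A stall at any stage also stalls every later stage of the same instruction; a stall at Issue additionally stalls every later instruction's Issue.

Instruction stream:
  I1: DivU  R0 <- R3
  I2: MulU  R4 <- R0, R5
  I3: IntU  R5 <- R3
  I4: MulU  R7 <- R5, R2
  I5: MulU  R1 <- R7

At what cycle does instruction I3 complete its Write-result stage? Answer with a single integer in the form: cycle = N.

1) issue 1, read 2, done 9, write 10
2) issue 2, read 11, done 14, write 15  <RAW R0: wait I1 write@10>
3) issue 3, read 4, done 5, write 12  <WAR R5: wait I2 read@11>
4) issue 16, read 17, done 20, write 21  <struct: MulU busy until I2 writes@15>
5) issue 22, read 23, done 26, write 27  <struct: MulU busy until I4 writes@21>

cycle = 12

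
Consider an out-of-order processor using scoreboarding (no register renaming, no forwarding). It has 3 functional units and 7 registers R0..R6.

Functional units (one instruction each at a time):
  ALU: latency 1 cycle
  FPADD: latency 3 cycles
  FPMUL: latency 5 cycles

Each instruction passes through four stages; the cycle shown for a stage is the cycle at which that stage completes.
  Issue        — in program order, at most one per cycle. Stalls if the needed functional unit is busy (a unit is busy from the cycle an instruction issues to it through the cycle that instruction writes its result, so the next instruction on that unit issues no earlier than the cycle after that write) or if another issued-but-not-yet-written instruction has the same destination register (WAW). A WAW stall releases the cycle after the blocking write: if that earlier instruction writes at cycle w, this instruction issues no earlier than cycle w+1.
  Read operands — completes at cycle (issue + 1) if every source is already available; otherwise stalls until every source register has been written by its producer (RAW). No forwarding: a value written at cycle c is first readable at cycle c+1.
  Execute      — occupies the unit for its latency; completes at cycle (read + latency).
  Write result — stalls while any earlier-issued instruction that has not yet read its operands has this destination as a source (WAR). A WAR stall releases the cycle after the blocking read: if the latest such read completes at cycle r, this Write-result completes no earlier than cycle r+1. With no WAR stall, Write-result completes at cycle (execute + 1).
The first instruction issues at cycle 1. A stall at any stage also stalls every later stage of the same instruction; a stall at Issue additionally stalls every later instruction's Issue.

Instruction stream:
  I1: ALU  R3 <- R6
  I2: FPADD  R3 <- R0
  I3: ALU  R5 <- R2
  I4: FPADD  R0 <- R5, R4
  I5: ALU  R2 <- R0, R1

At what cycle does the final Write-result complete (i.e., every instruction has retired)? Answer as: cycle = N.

cycle = 19

cycle 1: I1→ALU
cycle 2: I1 RO
cycle 3: I1 EX
cycle 4: I1 WR R3
cycle 5: I2→FPADD
cycle 6: I2 RO, I3→ALU
cycle 7: I3 RO
cycle 8: I3 EX
cycle 9: I2 EX, I3 WR R5
cycle 10: I2 WR R3
cycle 11: I4→FPADD
cycle 12: I4 RO, I5→ALU
cycle 15: I4 EX
cycle 16: I4 WR R0
cycle 17: I5 RO
cycle 18: I5 EX
cycle 19: I5 WR R2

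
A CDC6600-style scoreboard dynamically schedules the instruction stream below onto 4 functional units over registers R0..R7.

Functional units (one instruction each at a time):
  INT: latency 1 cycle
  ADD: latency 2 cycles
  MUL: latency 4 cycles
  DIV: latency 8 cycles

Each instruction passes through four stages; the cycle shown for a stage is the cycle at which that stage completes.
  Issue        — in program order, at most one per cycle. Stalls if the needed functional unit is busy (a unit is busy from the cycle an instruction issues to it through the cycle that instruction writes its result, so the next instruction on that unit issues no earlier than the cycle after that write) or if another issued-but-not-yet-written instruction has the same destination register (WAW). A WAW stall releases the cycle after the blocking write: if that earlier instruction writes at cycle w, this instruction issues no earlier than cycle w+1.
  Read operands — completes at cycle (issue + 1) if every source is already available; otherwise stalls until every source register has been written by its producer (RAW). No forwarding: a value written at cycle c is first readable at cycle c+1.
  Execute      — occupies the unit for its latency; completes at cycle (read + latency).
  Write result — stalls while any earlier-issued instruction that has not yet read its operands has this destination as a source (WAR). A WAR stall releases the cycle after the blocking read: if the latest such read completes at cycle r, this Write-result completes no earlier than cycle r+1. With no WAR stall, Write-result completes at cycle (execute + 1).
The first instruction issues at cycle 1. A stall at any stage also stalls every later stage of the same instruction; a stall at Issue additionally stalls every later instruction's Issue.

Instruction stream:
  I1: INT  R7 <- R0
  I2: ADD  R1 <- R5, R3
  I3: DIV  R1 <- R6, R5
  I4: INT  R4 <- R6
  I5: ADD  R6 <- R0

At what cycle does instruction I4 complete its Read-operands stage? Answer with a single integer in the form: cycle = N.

cycle = 9

I1: IS=1 RO=2 EX=3 WR=4
I2: IS=2 RO=3 EX=5 WR=6
I3: IS=7 RO=8 EX=16 WR=17  [WAW R1: wait I2 write@6]
I4: IS=8 RO=9 EX=10 WR=11
I5: IS=9 RO=10 EX=12 WR=13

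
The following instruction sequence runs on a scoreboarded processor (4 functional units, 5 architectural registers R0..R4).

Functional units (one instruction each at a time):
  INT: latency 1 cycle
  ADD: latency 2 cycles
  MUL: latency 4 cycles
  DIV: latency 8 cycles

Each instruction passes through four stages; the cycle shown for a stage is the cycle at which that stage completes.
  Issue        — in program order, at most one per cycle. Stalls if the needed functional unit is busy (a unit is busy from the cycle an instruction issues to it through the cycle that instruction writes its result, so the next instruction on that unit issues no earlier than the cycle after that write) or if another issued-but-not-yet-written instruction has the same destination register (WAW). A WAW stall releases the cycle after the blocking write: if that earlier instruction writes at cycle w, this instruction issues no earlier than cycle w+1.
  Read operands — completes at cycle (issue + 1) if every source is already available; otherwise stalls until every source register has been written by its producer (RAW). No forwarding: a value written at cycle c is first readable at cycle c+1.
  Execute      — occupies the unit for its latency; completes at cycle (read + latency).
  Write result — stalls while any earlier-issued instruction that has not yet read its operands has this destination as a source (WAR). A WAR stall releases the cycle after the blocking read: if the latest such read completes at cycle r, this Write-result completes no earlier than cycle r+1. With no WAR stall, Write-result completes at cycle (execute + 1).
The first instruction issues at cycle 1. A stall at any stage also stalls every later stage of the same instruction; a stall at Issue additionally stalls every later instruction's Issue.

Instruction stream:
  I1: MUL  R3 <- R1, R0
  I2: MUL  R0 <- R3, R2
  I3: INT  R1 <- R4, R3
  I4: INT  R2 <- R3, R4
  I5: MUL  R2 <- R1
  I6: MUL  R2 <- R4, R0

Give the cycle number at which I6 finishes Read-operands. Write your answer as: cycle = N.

cycle = 25

[1] I1 issues→MUL
[2] I1 reads
[6] I1 exec-done
[7] I1 writes R3
[8] I2 issues→MUL
[9] I2 reads · I3 issues→INT
[10] I3 reads
[11] I3 exec-done
[12] I3 writes R1
[13] I2 exec-done · I4 issues→INT
[14] I2 writes R0 · I4 reads
[15] I4 exec-done
[16] I4 writes R2
[17] I5 issues→MUL
[18] I5 reads
[22] I5 exec-done
[23] I5 writes R2
[24] I6 issues→MUL
[25] I6 reads
[29] I6 exec-done
[30] I6 writes R2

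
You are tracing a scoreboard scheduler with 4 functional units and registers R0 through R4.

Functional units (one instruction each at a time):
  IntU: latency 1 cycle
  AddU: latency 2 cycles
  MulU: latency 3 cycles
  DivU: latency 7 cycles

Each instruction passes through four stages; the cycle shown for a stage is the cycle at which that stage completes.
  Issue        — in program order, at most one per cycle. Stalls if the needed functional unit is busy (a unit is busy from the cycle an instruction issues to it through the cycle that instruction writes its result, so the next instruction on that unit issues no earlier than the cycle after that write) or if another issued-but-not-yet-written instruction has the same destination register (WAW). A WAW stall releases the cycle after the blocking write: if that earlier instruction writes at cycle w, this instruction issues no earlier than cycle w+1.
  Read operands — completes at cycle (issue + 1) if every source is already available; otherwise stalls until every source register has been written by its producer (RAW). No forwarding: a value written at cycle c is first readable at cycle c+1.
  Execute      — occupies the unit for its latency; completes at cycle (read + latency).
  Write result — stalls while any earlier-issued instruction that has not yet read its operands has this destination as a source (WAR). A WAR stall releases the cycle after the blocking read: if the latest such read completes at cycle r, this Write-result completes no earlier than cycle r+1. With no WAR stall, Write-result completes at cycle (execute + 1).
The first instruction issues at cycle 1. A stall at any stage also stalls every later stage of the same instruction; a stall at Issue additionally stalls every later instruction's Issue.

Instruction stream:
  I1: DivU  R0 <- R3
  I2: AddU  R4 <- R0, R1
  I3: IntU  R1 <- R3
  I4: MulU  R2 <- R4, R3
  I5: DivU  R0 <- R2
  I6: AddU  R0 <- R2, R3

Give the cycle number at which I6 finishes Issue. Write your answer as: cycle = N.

cycle = 29

1) issue 1, read 2, done 9, write 10
2) issue 2, read 11, done 13, write 14  <RAW R0: wait I1 write@10>
3) issue 3, read 4, done 5, write 12  <WAR R1: wait I2 read@11>
4) issue 4, read 15, done 18, write 19  <RAW R4: wait I2 write@14>
5) issue 11, read 20, done 27, write 28  <struct: DivU busy until I1 writes@10 / RAW R2: wait I4 write@19>
6) issue 29, read 30, done 32, write 33  <WAW R0: wait I5 write@28>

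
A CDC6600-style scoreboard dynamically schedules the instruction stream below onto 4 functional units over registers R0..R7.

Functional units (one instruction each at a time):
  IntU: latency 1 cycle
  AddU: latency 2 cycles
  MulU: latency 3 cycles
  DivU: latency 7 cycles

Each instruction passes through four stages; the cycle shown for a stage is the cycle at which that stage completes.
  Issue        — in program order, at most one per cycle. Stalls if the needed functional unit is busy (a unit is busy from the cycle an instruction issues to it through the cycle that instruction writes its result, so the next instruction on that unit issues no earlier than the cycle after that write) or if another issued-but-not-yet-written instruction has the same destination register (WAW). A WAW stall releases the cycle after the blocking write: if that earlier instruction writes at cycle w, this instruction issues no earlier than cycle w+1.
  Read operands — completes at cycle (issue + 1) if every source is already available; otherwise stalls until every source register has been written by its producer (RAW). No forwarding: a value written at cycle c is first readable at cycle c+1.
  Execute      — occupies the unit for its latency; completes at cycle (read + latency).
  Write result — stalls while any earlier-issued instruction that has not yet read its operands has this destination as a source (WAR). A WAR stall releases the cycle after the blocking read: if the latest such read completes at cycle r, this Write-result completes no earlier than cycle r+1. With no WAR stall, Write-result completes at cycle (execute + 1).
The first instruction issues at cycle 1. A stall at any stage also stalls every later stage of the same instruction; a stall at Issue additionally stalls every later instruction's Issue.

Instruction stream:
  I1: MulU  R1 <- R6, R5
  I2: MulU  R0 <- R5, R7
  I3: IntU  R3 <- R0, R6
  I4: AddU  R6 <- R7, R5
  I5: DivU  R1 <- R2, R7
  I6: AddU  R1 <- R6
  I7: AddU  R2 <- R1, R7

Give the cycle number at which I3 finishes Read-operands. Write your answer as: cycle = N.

I1  is:1  ro:2  ex:5  wr:6
I2  is:7  ro:8  ex:11  wr:12  — struct: MulU busy until I1 writes@6
I3  is:8  ro:13  ex:14  wr:15  — RAW R0: wait I2 write@12
I4  is:9  ro:10  ex:12  wr:14  — WAR R6: wait I3 read@13
I5  is:10  ro:11  ex:18  wr:19
I6  is:20  ro:21  ex:23  wr:24  — WAW R1: wait I5 write@19
I7  is:25  ro:26  ex:28  wr:29  — struct: AddU busy until I6 writes@24

cycle = 13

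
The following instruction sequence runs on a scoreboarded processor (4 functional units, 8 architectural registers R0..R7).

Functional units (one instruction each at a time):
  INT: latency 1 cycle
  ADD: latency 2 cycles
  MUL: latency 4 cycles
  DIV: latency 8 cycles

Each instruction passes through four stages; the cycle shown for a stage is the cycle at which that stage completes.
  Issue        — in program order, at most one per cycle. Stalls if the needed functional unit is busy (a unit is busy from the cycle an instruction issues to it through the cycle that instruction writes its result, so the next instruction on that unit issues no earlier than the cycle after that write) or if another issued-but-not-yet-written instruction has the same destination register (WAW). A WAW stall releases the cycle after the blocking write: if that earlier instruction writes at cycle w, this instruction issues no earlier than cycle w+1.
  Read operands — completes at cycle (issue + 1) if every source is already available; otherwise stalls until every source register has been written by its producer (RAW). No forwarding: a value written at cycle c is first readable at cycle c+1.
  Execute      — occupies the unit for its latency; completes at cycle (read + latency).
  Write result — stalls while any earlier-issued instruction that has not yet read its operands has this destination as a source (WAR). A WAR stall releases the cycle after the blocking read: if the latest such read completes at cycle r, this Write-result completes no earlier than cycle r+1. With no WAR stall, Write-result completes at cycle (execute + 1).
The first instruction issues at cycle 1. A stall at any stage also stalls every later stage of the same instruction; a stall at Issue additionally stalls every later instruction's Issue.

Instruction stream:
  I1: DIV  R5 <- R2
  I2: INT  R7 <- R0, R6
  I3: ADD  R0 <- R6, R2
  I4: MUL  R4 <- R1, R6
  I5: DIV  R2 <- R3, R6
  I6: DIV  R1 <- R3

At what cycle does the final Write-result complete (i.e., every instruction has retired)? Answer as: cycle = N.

cycle = 33

t=1  I1 dispatched to DIV
t=2  I1 operands ready | I2 dispatched to INT
t=3  I2 operands ready | I3 dispatched to ADD
t=4  I2 complete | I3 operands ready | I4 dispatched to MUL
t=5  R7←I2 | I4 operands ready
t=6  I3 complete
t=7  R0←I3
t=9  I4 complete
t=10  I1 complete | R4←I4
t=11  R5←I1
t=12  I5 dispatched to DIV
t=13  I5 operands ready
t=21  I5 complete
t=22  R2←I5
t=23  I6 dispatched to DIV
t=24  I6 operands ready
t=32  I6 complete
t=33  R1←I6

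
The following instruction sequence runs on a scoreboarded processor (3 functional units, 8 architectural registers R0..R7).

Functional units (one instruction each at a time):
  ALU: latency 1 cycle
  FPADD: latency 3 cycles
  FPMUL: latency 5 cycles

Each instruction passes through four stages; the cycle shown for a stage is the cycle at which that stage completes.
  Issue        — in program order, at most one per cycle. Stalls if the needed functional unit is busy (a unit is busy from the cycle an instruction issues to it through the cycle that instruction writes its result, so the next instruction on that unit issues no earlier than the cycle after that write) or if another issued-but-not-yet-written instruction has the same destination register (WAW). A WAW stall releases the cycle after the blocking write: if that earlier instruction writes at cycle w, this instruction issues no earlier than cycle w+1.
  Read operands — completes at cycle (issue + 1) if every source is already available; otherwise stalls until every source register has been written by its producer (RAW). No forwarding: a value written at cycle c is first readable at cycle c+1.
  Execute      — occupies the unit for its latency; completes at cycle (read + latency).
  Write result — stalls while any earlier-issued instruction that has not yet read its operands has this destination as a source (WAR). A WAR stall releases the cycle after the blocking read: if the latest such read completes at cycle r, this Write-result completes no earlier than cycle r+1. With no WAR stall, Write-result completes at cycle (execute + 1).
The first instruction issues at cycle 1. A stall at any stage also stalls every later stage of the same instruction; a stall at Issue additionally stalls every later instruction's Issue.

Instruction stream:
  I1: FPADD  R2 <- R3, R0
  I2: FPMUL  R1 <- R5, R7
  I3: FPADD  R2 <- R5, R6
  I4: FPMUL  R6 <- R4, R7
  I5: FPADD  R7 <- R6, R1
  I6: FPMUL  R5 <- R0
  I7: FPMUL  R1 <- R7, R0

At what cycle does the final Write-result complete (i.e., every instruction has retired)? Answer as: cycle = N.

[1] I1 issues→FPADD
[2] I1 reads · I2 issues→FPMUL
[3] I2 reads
[5] I1 exec-done
[6] I1 writes R2
[7] I3 issues→FPADD
[8] I2 exec-done · I3 reads
[9] I2 writes R1
[10] I4 issues→FPMUL
[11] I3 exec-done · I4 reads
[12] I3 writes R2
[13] I5 issues→FPADD
[16] I4 exec-done
[17] I4 writes R6
[18] I5 reads · I6 issues→FPMUL
[19] I6 reads
[21] I5 exec-done
[22] I5 writes R7
[24] I6 exec-done
[25] I6 writes R5
[26] I7 issues→FPMUL
[27] I7 reads
[32] I7 exec-done
[33] I7 writes R1

cycle = 33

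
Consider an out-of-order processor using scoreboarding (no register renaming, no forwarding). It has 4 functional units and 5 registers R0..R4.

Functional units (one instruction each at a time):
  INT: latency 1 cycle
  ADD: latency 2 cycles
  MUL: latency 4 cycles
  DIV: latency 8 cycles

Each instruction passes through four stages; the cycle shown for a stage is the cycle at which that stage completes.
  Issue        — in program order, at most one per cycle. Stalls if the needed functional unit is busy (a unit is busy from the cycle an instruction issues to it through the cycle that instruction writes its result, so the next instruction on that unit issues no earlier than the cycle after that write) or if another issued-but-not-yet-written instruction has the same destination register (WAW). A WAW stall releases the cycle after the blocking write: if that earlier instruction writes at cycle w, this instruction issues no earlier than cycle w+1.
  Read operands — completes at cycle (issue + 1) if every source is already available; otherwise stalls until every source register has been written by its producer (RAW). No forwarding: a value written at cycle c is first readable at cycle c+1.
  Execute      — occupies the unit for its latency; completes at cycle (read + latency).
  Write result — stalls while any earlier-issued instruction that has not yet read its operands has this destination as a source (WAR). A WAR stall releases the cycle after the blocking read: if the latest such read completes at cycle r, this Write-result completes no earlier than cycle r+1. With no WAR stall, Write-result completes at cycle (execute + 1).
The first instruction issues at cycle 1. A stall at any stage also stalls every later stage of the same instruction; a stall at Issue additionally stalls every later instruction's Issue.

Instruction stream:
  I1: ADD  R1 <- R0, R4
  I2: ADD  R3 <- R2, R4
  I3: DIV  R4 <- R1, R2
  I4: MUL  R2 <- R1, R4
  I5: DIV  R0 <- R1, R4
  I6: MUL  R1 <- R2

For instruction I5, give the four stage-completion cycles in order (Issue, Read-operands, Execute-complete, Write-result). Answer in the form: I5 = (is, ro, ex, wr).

I5 = (18, 19, 27, 28)

1) issue 1, read 2, done 4, write 5
2) issue 6, read 7, done 9, write 10  <struct: ADD busy until I1 writes@5>
3) issue 7, read 8, done 16, write 17
4) issue 8, read 18, done 22, write 23  <RAW R4: wait I3 write@17>
5) issue 18, read 19, done 27, write 28  <struct: DIV busy until I3 writes@17>
6) issue 24, read 25, done 29, write 30  <struct: MUL busy until I4 writes@23>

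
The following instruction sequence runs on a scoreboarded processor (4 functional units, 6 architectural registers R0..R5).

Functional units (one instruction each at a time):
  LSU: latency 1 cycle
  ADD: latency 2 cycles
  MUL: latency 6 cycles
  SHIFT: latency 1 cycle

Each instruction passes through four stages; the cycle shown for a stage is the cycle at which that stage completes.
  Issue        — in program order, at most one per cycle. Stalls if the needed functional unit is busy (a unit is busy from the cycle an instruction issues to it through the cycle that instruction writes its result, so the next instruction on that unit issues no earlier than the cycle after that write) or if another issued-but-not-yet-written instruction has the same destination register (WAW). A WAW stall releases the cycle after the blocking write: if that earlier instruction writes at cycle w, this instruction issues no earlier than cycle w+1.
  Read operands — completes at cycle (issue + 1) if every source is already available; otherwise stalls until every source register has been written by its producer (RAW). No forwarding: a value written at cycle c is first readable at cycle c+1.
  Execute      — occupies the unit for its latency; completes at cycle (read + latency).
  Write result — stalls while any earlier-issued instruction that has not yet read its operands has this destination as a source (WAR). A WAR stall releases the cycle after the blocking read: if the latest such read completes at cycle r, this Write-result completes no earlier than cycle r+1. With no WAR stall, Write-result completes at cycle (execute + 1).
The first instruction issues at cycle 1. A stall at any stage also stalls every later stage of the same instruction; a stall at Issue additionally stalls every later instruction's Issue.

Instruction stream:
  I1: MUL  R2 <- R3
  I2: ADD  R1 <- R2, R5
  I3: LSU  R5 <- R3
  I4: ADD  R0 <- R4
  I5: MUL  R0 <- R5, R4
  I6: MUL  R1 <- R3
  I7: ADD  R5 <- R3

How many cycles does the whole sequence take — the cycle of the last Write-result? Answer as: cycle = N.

cycle 1: I1 dispatched to MUL
cycle 2: I1 operands ready; I2 dispatched to ADD
cycle 3: I3 dispatched to LSU
cycle 4: I3 operands ready
cycle 5: I3 complete
cycle 8: I1 complete
cycle 9: R2←I1
cycle 10: I2 operands ready
cycle 11: R5←I3
cycle 12: I2 complete
cycle 13: R1←I2
cycle 14: I4 dispatched to ADD
cycle 15: I4 operands ready
cycle 17: I4 complete
cycle 18: R0←I4
cycle 19: I5 dispatched to MUL
cycle 20: I5 operands ready
cycle 26: I5 complete
cycle 27: R0←I5
cycle 28: I6 dispatched to MUL
cycle 29: I6 operands ready; I7 dispatched to ADD
cycle 30: I7 operands ready
cycle 32: I7 complete
cycle 33: R5←I7
cycle 35: I6 complete
cycle 36: R1←I6

cycle = 36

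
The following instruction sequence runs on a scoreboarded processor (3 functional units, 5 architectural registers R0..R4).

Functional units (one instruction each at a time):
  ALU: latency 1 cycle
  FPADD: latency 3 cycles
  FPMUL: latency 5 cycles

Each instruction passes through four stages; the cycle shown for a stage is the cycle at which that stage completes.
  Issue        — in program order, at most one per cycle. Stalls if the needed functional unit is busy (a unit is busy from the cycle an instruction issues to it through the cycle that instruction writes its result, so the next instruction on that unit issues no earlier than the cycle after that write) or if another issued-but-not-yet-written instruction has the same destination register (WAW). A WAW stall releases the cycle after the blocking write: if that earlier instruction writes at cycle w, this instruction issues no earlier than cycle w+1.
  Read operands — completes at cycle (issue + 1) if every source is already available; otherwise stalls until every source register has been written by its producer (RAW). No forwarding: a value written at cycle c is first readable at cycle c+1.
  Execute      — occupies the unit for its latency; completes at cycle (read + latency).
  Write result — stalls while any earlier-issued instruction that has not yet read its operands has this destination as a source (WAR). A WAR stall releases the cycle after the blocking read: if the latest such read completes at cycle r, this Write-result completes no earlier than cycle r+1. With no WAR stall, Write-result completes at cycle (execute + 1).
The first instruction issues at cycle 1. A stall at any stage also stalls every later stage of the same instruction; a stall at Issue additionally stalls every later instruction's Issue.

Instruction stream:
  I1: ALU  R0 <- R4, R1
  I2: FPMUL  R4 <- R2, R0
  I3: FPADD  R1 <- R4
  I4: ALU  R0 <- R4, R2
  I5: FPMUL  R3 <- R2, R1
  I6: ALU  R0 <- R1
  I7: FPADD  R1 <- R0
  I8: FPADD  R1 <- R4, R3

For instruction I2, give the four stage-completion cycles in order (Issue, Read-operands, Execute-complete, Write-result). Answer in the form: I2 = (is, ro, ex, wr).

I1: IS=1 RO=2 EX=3 WR=4
I2: IS=2 RO=5 EX=10 WR=11  [RAW R0: wait I1 write@4]
I3: IS=3 RO=12 EX=15 WR=16  [RAW R4: wait I2 write@11]
I4: IS=5 RO=12 EX=13 WR=14  [struct: ALU busy until I1 writes@4; RAW R4: wait I2 write@11]
I5: IS=12 RO=17 EX=22 WR=23  [struct: FPMUL busy until I2 writes@11; RAW R1: wait I3 write@16]
I6: IS=15 RO=17 EX=18 WR=19  [struct: ALU busy until I4 writes@14; RAW R1: wait I3 write@16]
I7: IS=17 RO=20 EX=23 WR=24  [struct: FPADD busy until I3 writes@16; RAW R0: wait I6 write@19]
I8: IS=25 RO=26 EX=29 WR=30  [struct: FPADD busy until I7 writes@24]

I2 = (2, 5, 10, 11)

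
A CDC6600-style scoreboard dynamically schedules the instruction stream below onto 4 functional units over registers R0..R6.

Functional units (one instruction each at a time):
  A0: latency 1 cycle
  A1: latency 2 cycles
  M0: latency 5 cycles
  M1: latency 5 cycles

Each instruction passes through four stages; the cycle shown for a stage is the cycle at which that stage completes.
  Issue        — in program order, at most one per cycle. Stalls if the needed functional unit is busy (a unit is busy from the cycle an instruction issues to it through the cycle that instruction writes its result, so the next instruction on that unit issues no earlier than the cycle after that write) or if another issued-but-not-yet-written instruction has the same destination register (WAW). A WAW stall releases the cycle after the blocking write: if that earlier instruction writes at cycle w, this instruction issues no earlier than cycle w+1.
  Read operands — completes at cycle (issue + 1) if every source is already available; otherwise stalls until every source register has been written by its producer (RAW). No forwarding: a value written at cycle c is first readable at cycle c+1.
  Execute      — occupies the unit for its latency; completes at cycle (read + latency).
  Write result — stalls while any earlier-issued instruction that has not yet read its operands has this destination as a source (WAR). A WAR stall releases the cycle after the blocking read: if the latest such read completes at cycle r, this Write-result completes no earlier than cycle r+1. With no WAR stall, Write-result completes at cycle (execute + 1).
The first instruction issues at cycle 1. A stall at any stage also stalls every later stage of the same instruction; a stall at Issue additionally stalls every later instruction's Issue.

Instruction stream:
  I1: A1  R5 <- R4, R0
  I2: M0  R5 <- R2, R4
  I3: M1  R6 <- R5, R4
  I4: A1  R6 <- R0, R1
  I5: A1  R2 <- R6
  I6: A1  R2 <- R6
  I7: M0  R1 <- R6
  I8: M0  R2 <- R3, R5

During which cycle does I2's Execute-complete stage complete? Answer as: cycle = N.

cycle = 12

1) issue 1, read 2, done 4, write 5
2) issue 6, read 7, done 12, write 13  <WAW R5: wait I1 write@5>
3) issue 7, read 14, done 19, write 20  <RAW R5: wait I2 write@13>
4) issue 21, read 22, done 24, write 25  <WAW R6: wait I3 write@20>
5) issue 26, read 27, done 29, write 30  <struct: A1 busy until I4 writes@25>
6) issue 31, read 32, done 34, write 35  <struct: A1 busy until I5 writes@30>
7) issue 32, read 33, done 38, write 39
8) issue 40, read 41, done 46, write 47  <struct: M0 busy until I7 writes@39>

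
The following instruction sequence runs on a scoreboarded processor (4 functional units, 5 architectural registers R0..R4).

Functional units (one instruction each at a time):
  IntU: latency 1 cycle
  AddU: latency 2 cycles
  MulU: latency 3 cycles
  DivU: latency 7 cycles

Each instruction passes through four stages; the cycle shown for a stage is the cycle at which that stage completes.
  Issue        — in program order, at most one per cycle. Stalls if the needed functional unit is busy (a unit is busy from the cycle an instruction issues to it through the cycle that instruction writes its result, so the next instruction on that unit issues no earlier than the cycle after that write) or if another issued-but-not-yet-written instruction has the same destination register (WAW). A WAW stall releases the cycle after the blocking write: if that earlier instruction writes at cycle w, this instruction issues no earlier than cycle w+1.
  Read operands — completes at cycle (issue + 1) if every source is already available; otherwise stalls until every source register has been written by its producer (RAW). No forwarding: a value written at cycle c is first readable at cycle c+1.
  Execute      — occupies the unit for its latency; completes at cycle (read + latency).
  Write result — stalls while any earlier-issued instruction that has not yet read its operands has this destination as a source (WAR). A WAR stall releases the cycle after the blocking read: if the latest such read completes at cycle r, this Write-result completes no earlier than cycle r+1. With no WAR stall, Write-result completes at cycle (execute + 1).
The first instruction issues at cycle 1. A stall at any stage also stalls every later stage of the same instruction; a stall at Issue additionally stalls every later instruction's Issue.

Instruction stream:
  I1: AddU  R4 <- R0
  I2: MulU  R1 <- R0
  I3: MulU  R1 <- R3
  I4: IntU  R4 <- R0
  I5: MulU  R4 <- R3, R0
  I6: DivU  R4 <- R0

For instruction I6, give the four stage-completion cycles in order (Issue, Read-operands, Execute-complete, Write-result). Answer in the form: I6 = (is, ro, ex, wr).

I6 = (20, 21, 28, 29)

c1: I1→AddU
c2: I1 RO; I2→MulU
c3: I2 RO
c4: I1 EX
c5: I1 WR R4
c6: I2 EX
c7: I2 WR R1
c8: I3→MulU
c9: I3 RO; I4→IntU
c10: I4 RO
c11: I4 EX
c12: I3 EX; I4 WR R4
c13: I3 WR R1
c14: I5→MulU
c15: I5 RO
c18: I5 EX
c19: I5 WR R4
c20: I6→DivU
c21: I6 RO
c28: I6 EX
c29: I6 WR R4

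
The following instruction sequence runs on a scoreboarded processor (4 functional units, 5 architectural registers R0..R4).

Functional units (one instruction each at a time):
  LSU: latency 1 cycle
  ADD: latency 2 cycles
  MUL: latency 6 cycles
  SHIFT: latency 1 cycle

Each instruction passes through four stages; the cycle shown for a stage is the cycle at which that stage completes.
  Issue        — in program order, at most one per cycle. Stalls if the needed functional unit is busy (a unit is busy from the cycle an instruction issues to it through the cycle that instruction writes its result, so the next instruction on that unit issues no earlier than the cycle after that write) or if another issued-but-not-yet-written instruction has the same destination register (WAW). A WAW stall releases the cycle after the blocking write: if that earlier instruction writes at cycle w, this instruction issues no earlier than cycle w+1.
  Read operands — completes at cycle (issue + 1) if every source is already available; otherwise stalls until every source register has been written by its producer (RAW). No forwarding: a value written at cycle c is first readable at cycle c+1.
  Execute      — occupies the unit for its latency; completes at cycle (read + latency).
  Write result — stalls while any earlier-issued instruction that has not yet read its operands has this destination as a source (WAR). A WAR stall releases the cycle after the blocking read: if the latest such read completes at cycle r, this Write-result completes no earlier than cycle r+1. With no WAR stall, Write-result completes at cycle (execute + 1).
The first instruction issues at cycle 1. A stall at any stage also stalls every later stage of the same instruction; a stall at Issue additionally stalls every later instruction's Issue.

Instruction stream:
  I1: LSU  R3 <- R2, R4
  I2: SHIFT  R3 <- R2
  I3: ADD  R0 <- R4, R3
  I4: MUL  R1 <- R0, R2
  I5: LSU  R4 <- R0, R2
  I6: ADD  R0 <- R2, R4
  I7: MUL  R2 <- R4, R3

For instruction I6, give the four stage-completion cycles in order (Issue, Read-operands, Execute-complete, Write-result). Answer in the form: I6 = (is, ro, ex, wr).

I6 = (13, 16, 18, 19)

c1: I1→LSU
c2: I1 RO
c3: I1 EX
c4: I1 WR R3
c5: I2→SHIFT
c6: I2 RO; I3→ADD
c7: I2 EX; I4→MUL
c8: I2 WR R3; I5→LSU
c9: I3 RO
c11: I3 EX
c12: I3 WR R0
c13: I4 RO; I5 RO; I6→ADD
c14: I5 EX
c15: I5 WR R4
c16: I6 RO
c18: I6 EX
c19: I4 EX; I6 WR R0
c20: I4 WR R1
c21: I7→MUL
c22: I7 RO
c28: I7 EX
c29: I7 WR R2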